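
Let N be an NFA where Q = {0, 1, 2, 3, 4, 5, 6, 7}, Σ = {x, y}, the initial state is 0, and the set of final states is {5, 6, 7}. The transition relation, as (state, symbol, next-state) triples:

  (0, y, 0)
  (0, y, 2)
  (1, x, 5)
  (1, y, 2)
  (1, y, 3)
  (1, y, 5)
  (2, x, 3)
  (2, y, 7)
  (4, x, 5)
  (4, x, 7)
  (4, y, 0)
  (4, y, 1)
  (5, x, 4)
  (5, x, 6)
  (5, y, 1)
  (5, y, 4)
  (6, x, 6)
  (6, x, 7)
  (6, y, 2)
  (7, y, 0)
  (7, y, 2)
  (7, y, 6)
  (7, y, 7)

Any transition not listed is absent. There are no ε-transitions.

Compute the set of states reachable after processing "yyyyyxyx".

Start in {0}.
Read 'y': {0} → {0, 2}.
Read 'y': {0, 2} → {0, 2, 7}.
Read 'y': {0, 2, 7} → {0, 2, 6, 7}.
Read 'y': {0, 2, 6, 7} → {0, 2, 6, 7}.
Read 'y': {0, 2, 6, 7} → {0, 2, 6, 7}.
Read 'x': {0, 2, 6, 7} → {3, 6, 7}.
Read 'y': {3, 6, 7} → {0, 2, 6, 7}.
Read 'x': {0, 2, 6, 7} → {3, 6, 7}.

{3, 6, 7}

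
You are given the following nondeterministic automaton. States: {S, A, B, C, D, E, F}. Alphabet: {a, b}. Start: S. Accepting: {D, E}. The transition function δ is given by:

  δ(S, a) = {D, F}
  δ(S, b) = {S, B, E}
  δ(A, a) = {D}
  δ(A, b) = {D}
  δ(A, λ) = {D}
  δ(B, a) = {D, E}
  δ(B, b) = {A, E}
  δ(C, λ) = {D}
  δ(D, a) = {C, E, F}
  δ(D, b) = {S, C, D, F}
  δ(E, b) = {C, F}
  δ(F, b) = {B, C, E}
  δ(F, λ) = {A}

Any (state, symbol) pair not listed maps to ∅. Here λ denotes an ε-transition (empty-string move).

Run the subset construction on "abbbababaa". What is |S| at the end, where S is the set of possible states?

Start in {S}.
Read 'a': S→{D, F}; union {D, F}; ε-closure = {A, D, F}.
Read 'b': A→{D}, D→{S, C, D, F}, F→{B, C, E}; union {S, B, C, D, E, F}; ε-closure = {S, A, B, C, D, E, F}.
Read 'b': S→{S, B, E}, A→{D}, B→{A, E}, C→∅, D→{S, C, D, F}, E→{C, F}, F→{B, C, E}; now {S, A, B, C, D, E, F}.
Read 'b': S→{S, B, E}, A→{D}, B→{A, E}, C→∅, D→{S, C, D, F}, E→{C, F}, F→{B, C, E}; now {S, A, B, C, D, E, F}.
Read 'a': S→{D, F}, A→{D}, B→{D, E}, C→∅, D→{C, E, F}, E→∅, F→∅; union {C, D, E, F}; ε-closure = {A, C, D, E, F}.
Read 'b': A→{D}, C→∅, D→{S, C, D, F}, E→{C, F}, F→{B, C, E}; union {S, B, C, D, E, F}; ε-closure = {S, A, B, C, D, E, F}.
Read 'a': S→{D, F}, A→{D}, B→{D, E}, C→∅, D→{C, E, F}, E→∅, F→∅; union {C, D, E, F}; ε-closure = {A, C, D, E, F}.
Read 'b': A→{D}, C→∅, D→{S, C, D, F}, E→{C, F}, F→{B, C, E}; union {S, B, C, D, E, F}; ε-closure = {S, A, B, C, D, E, F}.
Read 'a': S→{D, F}, A→{D}, B→{D, E}, C→∅, D→{C, E, F}, E→∅, F→∅; union {C, D, E, F}; ε-closure = {A, C, D, E, F}.
Read 'a': A→{D}, C→∅, D→{C, E, F}, E→∅, F→∅; union {C, D, E, F}; ε-closure = {A, C, D, E, F}.
That set has 5 states.

5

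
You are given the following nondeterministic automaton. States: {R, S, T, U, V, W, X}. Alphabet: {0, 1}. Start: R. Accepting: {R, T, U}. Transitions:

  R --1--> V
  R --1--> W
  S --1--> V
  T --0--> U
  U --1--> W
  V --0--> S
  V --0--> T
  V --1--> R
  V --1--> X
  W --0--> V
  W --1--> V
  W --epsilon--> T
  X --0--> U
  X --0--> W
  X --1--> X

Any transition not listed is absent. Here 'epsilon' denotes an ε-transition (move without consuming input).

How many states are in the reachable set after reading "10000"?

Start in {R}.
Read '1': R→{V, W}; union {V, W}; ε-closure = {T, V, W}.
Read '0': T→{U}, V→{S, T}, W→{V}; now {S, T, U, V}.
Read '0': S→∅, T→{U}, U→∅, V→{S, T}; now {S, T, U}.
Read '0': S→∅, T→{U}, U→∅; now {U}.
Read '0': U→∅; now ∅.
That set has 0 states.

0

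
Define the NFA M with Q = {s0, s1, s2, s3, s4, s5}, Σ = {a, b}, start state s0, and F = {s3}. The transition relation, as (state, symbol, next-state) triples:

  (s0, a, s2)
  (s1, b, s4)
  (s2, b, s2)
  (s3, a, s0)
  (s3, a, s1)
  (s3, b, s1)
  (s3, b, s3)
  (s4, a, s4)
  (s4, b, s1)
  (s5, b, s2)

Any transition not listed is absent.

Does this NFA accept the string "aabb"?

No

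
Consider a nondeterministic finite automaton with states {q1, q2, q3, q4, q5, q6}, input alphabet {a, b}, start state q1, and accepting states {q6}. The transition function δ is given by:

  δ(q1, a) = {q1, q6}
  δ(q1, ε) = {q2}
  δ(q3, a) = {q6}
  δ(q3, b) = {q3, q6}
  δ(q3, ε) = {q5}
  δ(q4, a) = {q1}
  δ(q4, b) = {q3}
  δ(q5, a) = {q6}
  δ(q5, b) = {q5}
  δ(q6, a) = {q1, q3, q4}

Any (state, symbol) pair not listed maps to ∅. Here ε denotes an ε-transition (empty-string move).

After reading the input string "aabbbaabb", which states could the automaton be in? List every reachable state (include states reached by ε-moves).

{q3, q5, q6}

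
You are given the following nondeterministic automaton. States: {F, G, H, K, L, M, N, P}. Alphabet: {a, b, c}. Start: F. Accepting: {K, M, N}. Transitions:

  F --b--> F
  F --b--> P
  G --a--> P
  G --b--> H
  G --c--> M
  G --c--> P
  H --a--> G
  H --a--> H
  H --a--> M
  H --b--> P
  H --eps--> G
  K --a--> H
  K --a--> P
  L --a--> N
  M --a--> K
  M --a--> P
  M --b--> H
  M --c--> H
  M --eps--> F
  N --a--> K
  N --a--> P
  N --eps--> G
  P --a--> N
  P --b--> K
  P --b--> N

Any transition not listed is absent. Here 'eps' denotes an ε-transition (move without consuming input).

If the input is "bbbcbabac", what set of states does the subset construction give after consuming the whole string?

{F, G, H, M, P}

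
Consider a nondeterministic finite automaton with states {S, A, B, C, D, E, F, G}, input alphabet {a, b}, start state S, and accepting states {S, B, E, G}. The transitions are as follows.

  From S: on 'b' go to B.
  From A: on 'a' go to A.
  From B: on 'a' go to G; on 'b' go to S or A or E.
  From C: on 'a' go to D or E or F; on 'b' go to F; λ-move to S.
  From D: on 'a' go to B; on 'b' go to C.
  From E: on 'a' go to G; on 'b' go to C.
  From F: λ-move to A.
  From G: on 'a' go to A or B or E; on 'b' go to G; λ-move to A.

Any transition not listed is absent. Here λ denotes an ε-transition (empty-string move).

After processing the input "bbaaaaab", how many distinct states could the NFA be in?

2

Start in {S}.
Read 'b': S→{B}; now {B}.
Read 'b': B→{S, A, E}; now {S, A, E}.
Read 'a': S→∅, A→{A}, E→{G}; now {A, G}.
Read 'a': A→{A}, G→{A, B, E}; now {A, B, E}.
Read 'a': A→{A}, B→{G}, E→{G}; now {A, G}.
Read 'a': A→{A}, G→{A, B, E}; now {A, B, E}.
Read 'a': A→{A}, B→{G}, E→{G}; now {A, G}.
Read 'b': A→∅, G→{G}; union {G}; ε-closure = {A, G}.
That set has 2 states.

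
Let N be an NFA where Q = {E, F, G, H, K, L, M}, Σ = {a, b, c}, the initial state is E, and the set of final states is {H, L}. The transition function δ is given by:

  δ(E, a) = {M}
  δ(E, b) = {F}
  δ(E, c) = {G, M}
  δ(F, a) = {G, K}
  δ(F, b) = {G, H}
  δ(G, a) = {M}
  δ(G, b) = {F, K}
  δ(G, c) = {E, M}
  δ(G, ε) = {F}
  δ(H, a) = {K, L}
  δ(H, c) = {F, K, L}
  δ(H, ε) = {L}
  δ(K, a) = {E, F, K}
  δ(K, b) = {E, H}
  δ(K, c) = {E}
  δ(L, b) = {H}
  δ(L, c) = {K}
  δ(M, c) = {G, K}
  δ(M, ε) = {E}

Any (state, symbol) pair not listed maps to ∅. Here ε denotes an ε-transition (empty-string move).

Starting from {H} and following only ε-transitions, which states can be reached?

{H, L}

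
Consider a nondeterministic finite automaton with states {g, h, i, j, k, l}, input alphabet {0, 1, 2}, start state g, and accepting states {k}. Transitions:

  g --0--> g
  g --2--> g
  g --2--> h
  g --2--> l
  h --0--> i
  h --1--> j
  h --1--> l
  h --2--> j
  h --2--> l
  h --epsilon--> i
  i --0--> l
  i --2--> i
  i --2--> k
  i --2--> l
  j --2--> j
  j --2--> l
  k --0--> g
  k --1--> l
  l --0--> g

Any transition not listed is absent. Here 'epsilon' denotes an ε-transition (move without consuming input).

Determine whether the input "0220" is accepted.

Start in {g}.
Read '0': g→{g}; now {g}.
Read '2': g→{g, h, l}; union {g, h, l}; ε-closure = {g, h, i, l}.
Read '2': g→{g, h, l}, h→{j, l}, i→{i, k, l}, l→∅; now {g, h, i, j, k, l}.
Read '0': g→{g}, h→{i}, i→{l}, j→∅, k→{g}, l→{g}; now {g, i, l}.
The final set {g, i, l} contains no accepting state.

No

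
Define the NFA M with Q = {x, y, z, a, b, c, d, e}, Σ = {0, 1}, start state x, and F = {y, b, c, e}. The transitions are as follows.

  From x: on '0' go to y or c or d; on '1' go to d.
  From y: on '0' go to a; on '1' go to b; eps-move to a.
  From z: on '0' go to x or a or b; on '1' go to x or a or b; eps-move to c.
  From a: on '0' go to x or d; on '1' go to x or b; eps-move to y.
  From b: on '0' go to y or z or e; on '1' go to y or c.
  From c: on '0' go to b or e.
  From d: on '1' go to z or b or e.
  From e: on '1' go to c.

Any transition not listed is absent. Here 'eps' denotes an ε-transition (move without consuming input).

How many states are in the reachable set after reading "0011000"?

8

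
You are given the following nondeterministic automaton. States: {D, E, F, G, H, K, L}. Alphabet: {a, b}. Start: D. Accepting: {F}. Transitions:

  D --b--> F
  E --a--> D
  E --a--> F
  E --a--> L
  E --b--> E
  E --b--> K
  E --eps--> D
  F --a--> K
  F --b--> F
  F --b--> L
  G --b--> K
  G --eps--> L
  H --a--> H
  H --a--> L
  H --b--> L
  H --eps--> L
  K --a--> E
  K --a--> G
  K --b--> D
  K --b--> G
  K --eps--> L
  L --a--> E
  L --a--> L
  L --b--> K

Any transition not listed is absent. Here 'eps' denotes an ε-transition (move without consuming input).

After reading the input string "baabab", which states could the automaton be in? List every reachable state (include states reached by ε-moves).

{D, E, F, G, K, L}

Start in {D}.
Read 'b': D→{F}; now {F}.
Read 'a': F→{K}; union {K}; ε-closure = {K, L}.
Read 'a': K→{E, G}, L→{E, L}; union {E, G, L}; ε-closure = {D, E, G, L}.
Read 'b': D→{F}, E→{E, K}, G→{K}, L→{K}; union {E, F, K}; ε-closure = {D, E, F, K, L}.
Read 'a': D→∅, E→{D, F, L}, F→{K}, K→{E, G}, L→{E, L}; now {D, E, F, G, K, L}.
Read 'b': D→{F}, E→{E, K}, F→{F, L}, G→{K}, K→{D, G}, L→{K}; now {D, E, F, G, K, L}.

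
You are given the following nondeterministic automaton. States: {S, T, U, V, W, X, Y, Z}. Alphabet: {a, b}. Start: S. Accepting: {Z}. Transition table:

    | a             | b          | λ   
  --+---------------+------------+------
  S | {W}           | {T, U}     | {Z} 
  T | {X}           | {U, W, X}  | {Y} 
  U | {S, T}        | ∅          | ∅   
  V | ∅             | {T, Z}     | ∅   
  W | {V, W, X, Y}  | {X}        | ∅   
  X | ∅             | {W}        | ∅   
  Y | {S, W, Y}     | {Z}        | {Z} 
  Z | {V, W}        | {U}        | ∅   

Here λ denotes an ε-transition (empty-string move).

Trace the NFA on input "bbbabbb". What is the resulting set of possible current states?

Start: ε-closure({S}) = {S, Z}.
Read 'b': S→{T, U}, Z→{U}; union {T, U}; ε-closure = {T, U, Y, Z}.
Read 'b': T→{U, W, X}, U→∅, Y→{Z}, Z→{U}; now {U, W, X, Z}.
Read 'b': U→∅, W→{X}, X→{W}, Z→{U}; now {U, W, X}.
Read 'a': U→{S, T}, W→{V, W, X, Y}, X→∅; union {S, T, V, W, X, Y}; ε-closure = {S, T, V, W, X, Y, Z}.
Read 'b': S→{T, U}, T→{U, W, X}, V→{T, Z}, W→{X}, X→{W}, Y→{Z}, Z→{U}; union {T, U, W, X, Z}; ε-closure = {T, U, W, X, Y, Z}.
Read 'b': T→{U, W, X}, U→∅, W→{X}, X→{W}, Y→{Z}, Z→{U}; now {U, W, X, Z}.
Read 'b': U→∅, W→{X}, X→{W}, Z→{U}; now {U, W, X}.

{U, W, X}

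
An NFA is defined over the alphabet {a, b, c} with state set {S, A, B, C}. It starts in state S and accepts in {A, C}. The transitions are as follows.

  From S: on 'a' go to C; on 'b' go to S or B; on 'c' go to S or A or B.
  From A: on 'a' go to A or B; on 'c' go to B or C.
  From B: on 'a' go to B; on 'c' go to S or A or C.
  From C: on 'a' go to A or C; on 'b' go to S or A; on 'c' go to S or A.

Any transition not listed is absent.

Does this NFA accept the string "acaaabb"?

No

Start in {S}.
Read 'a': {S} → {C}.
Read 'c': {C} → {S, A}.
Read 'a': {S, A} → {A, B, C}.
Read 'a': {A, B, C} → {A, B, C}.
Read 'a': {A, B, C} → {A, B, C}.
Read 'b': {A, B, C} → {S, A}.
Read 'b': {S, A} → {S, B}.
The final set {S, B} contains no accepting state.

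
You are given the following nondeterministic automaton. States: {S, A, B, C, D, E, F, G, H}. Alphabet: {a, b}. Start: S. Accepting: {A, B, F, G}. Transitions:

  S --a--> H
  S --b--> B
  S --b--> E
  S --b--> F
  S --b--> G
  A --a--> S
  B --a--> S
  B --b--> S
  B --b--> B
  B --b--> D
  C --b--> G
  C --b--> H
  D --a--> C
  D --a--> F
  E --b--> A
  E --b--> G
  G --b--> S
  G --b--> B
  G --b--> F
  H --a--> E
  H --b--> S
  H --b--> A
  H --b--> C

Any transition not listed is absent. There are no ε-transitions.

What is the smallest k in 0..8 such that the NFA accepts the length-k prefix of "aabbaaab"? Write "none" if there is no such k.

3

Start in {S}.
Read 'a': {S} → {H}.
Read 'a': {H} → {E}.
Read 'b': {E} → {A, G}.
None of the earlier sets intersect F, but {A, G} does.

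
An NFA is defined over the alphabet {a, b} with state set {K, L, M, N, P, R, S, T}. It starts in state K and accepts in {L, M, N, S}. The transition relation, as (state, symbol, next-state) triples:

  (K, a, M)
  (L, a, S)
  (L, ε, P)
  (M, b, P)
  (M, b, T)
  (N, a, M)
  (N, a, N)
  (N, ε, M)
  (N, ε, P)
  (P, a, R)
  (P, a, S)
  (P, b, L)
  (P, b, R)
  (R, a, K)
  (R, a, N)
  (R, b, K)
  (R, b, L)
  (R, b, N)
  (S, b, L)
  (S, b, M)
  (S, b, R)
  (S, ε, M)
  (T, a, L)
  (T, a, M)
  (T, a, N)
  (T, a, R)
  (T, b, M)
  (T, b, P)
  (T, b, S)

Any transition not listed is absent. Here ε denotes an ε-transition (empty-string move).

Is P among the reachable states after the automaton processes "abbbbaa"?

Yes

Start in {K}.
Read 'a': {K} → {M}.
Read 'b': {M} → {P, T}.
Read 'b': {P, T} → {L, M, P, R, S}.
Read 'b': {L, M, P, R, S} → {K, L, M, N, P, R, T}.
Read 'b': {K, L, M, N, P, R, T} → {K, L, M, N, P, R, S, T}.
Read 'a': {K, L, M, N, P, R, S, T} → {K, L, M, N, P, R, S}.
Read 'a': {K, L, M, N, P, R, S} → {K, M, N, P, R, S}.
State P is in {K, M, N, P, R, S}.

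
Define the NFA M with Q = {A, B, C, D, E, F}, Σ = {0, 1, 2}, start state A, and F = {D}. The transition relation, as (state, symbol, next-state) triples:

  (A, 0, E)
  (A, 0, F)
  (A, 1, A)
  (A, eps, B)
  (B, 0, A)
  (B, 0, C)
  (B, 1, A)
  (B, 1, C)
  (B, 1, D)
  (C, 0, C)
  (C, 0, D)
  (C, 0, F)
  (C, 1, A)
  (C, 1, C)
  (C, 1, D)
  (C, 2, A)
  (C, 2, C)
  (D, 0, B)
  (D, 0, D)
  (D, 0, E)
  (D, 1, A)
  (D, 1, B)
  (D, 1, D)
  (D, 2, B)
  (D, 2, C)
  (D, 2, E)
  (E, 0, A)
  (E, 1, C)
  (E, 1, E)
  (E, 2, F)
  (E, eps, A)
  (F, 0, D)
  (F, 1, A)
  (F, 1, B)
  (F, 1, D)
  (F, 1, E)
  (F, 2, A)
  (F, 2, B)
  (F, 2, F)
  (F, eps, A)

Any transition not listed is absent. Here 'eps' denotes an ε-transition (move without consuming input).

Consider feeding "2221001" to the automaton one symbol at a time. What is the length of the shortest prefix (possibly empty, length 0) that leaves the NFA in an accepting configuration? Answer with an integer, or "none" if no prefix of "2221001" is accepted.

Start: ε-closure({A}) = {A, B}.
Read '2': {A, B} → ∅.
The set is empty and remains empty for the remaining 6 symbols.
No reachable set along the way intersects F.

none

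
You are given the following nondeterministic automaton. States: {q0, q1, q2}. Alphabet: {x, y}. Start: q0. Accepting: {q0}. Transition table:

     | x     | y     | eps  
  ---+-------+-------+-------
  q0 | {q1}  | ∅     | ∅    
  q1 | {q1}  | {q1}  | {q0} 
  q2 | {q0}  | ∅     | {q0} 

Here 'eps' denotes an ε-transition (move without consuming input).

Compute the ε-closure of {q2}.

Begin with {q2}.
ε-move q2 → q0; add q0.

{q0, q2}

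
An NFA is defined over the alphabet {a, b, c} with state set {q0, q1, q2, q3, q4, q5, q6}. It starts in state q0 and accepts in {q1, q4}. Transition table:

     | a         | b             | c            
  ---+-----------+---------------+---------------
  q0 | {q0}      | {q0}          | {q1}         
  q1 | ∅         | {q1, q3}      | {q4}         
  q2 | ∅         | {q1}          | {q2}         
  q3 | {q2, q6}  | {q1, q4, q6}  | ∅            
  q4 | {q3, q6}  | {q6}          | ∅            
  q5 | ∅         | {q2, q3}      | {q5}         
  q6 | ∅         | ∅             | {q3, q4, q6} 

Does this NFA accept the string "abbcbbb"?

Yes

Start in {q0}.
Read 'a': q0→{q0}; now {q0}.
Read 'b': q0→{q0}; now {q0}.
Read 'b': q0→{q0}; now {q0}.
Read 'c': q0→{q1}; now {q1}.
Read 'b': q1→{q1, q3}; now {q1, q3}.
Read 'b': q1→{q1, q3}, q3→{q1, q4, q6}; now {q1, q3, q4, q6}.
Read 'b': q1→{q1, q3}, q3→{q1, q4, q6}, q4→{q6}, q6→∅; now {q1, q3, q4, q6}.
The final set {q1, q3, q4, q6} contains the accepting states q1, q4.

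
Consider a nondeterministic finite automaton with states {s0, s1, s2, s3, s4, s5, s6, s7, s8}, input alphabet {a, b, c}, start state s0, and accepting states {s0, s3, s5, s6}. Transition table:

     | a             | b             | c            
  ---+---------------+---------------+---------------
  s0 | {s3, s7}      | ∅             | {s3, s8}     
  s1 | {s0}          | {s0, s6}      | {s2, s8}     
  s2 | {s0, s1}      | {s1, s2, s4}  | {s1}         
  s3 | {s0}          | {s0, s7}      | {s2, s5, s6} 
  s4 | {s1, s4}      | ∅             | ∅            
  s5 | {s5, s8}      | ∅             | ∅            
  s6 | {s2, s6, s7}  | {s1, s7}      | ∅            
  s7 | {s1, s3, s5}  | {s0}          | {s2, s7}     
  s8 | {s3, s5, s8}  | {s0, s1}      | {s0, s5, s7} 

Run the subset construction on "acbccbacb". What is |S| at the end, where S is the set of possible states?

6

Start in {s0}.
Read 'a': s0→{s3, s7}; now {s3, s7}.
Read 'c': s3→{s2, s5, s6}, s7→{s2, s7}; now {s2, s5, s6, s7}.
Read 'b': s2→{s1, s2, s4}, s5→∅, s6→{s1, s7}, s7→{s0}; now {s0, s1, s2, s4, s7}.
Read 'c': s0→{s3, s8}, s1→{s2, s8}, s2→{s1}, s4→∅, s7→{s2, s7}; now {s1, s2, s3, s7, s8}.
Read 'c': s1→{s2, s8}, s2→{s1}, s3→{s2, s5, s6}, s7→{s2, s7}, s8→{s0, s5, s7}; now {s0, s1, s2, s5, s6, s7, s8}.
Read 'b': s0→∅, s1→{s0, s6}, s2→{s1, s2, s4}, s5→∅, s6→{s1, s7}, s7→{s0}, s8→{s0, s1}; now {s0, s1, s2, s4, s6, s7}.
Read 'a': s0→{s3, s7}, s1→{s0}, s2→{s0, s1}, s4→{s1, s4}, s6→{s2, s6, s7}, s7→{s1, s3, s5}; now {s0, s1, s2, s3, s4, s5, s6, s7}.
Read 'c': s0→{s3, s8}, s1→{s2, s8}, s2→{s1}, s3→{s2, s5, s6}, s4→∅, s5→∅, s6→∅, s7→{s2, s7}; now {s1, s2, s3, s5, s6, s7, s8}.
Read 'b': s1→{s0, s6}, s2→{s1, s2, s4}, s3→{s0, s7}, s5→∅, s6→{s1, s7}, s7→{s0}, s8→{s0, s1}; now {s0, s1, s2, s4, s6, s7}.
That set has 6 states.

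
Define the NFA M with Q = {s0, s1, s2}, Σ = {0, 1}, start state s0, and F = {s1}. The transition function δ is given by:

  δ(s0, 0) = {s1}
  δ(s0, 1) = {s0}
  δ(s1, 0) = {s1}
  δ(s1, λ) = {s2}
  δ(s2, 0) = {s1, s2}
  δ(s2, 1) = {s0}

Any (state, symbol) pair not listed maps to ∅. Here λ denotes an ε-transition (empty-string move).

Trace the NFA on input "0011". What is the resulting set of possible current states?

{s0}

Start in {s0}.
Read '0': s0→{s1}; union {s1}; ε-closure = {s1, s2}.
Read '0': s1→{s1}, s2→{s1, s2}; now {s1, s2}.
Read '1': s1→∅, s2→{s0}; now {s0}.
Read '1': s0→{s0}; now {s0}.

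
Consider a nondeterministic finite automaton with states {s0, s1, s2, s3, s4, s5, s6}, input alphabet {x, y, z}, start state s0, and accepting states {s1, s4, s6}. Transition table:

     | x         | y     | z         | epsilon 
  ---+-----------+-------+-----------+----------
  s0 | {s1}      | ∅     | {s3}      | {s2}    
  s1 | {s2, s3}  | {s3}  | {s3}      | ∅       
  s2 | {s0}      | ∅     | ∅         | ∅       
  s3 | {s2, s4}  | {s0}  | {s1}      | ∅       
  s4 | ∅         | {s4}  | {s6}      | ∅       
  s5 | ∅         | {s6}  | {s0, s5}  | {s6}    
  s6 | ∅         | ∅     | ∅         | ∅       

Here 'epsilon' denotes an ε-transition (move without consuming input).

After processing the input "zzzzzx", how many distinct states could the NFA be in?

Start: ε-closure({s0}) = {s0, s2}.
Read 'z': {s0, s2} → {s3}.
Read 'z': {s3} → {s1}.
Read 'z': {s1} → {s3}.
Read 'z': {s3} → {s1}.
Read 'z': {s1} → {s3}.
Read 'x': {s3} → {s2, s4}.
That set has 2 states.

2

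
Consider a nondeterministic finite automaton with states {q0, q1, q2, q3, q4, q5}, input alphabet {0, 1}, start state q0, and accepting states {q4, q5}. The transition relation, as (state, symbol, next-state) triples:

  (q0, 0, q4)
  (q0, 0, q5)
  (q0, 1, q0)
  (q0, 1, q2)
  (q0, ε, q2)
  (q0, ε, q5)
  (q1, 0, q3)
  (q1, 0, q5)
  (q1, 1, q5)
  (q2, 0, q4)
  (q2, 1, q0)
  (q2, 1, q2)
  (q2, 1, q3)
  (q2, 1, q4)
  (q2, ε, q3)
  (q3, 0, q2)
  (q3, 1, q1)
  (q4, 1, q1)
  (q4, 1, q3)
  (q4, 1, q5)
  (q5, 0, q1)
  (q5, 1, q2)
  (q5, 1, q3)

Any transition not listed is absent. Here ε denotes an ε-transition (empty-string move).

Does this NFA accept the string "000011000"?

Start: ε-closure({q0}) = {q0, q2, q3, q5}.
Read '0': {q0, q2, q3, q5} → {q1, q2, q3, q4, q5}.
Read '0': {q1, q2, q3, q4, q5} → {q1, q2, q3, q4, q5}.
Read '0': {q1, q2, q3, q4, q5} → {q1, q2, q3, q4, q5}.
Read '0': {q1, q2, q3, q4, q5} → {q1, q2, q3, q4, q5}.
Read '1': {q1, q2, q3, q4, q5} → {q0, q1, q2, q3, q4, q5}.
Read '1': {q0, q1, q2, q3, q4, q5} → {q0, q1, q2, q3, q4, q5}.
Read '0': {q0, q1, q2, q3, q4, q5} → {q1, q2, q3, q4, q5}.
Read '0': {q1, q2, q3, q4, q5} → {q1, q2, q3, q4, q5}.
Read '0': {q1, q2, q3, q4, q5} → {q1, q2, q3, q4, q5}.
The final set {q1, q2, q3, q4, q5} contains the accepting states q4, q5.

Yes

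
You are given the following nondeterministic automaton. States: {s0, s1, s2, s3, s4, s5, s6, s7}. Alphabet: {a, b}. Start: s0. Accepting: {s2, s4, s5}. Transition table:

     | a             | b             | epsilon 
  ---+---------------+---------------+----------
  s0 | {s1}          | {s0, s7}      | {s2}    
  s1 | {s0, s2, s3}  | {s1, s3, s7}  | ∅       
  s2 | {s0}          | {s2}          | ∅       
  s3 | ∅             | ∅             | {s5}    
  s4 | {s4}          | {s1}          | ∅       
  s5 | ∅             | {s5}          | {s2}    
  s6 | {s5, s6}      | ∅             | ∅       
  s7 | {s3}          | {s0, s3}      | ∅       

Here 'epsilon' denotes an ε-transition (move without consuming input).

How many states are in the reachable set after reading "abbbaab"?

6

Start: ε-closure({s0}) = {s0, s2}.
Read 'a': s0→{s1}, s2→{s0}; union {s0, s1}; ε-closure = {s0, s1, s2}.
Read 'b': s0→{s0, s7}, s1→{s1, s3, s7}, s2→{s2}; union {s0, s1, s2, s3, s7}; ε-closure = {s0, s1, s2, s3, s5, s7}.
Read 'b': s0→{s0, s7}, s1→{s1, s3, s7}, s2→{s2}, s3→∅, s5→{s5}, s7→{s0, s3}; now {s0, s1, s2, s3, s5, s7}.
Read 'b': s0→{s0, s7}, s1→{s1, s3, s7}, s2→{s2}, s3→∅, s5→{s5}, s7→{s0, s3}; now {s0, s1, s2, s3, s5, s7}.
Read 'a': s0→{s1}, s1→{s0, s2, s3}, s2→{s0}, s3→∅, s5→∅, s7→{s3}; union {s0, s1, s2, s3}; ε-closure = {s0, s1, s2, s3, s5}.
Read 'a': s0→{s1}, s1→{s0, s2, s3}, s2→{s0}, s3→∅, s5→∅; union {s0, s1, s2, s3}; ε-closure = {s0, s1, s2, s3, s5}.
Read 'b': s0→{s0, s7}, s1→{s1, s3, s7}, s2→{s2}, s3→∅, s5→{s5}; now {s0, s1, s2, s3, s5, s7}.
That set has 6 states.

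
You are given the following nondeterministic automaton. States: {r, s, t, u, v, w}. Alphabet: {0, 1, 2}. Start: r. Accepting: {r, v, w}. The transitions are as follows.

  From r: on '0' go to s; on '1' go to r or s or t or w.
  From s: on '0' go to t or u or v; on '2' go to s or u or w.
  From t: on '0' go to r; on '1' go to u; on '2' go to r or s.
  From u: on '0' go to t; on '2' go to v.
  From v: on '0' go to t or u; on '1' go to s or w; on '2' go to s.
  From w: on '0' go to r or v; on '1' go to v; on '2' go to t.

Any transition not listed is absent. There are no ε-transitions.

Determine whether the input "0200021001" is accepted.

Start in {r}.
Read '0': {r} → {s}.
Read '2': {s} → {s, u, w}.
Read '0': {s, u, w} → {r, t, u, v}.
Read '0': {r, t, u, v} → {r, s, t, u}.
Read '0': {r, s, t, u} → {r, s, t, u, v}.
Read '2': {r, s, t, u, v} → {r, s, u, v, w}.
Read '1': {r, s, u, v, w} → {r, s, t, v, w}.
Read '0': {r, s, t, v, w} → {r, s, t, u, v}.
Read '0': {r, s, t, u, v} → {r, s, t, u, v}.
Read '1': {r, s, t, u, v} → {r, s, t, u, w}.
The final set {r, s, t, u, w} contains the accepting states r, w.

Yes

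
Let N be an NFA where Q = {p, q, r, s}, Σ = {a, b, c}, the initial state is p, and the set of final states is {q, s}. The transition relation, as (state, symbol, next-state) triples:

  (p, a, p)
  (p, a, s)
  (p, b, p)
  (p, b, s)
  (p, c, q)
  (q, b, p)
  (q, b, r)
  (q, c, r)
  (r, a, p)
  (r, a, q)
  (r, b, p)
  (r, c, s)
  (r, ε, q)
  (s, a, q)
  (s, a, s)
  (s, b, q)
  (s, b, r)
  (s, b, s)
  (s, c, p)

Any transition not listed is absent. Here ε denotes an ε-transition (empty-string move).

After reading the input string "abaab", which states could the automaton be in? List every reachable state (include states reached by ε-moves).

{p, q, r, s}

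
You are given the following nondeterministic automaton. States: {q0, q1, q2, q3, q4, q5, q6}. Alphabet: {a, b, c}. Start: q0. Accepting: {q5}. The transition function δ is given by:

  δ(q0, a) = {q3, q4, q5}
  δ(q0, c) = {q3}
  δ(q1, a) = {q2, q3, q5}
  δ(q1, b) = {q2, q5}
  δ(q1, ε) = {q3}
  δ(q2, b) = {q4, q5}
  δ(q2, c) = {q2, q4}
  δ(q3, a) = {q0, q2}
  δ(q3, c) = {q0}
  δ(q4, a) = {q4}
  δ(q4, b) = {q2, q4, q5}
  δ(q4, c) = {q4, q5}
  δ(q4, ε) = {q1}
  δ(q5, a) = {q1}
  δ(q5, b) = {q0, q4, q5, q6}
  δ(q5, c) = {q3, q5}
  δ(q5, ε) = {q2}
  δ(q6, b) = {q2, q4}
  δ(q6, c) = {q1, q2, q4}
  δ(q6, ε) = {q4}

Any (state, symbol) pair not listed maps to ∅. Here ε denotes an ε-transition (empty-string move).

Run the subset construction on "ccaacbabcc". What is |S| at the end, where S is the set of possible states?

Start in {q0}.
Read 'c': {q0} → {q3}.
Read 'c': {q3} → {q0}.
Read 'a': {q0} → {q1, q2, q3, q4, q5}.
Read 'a': {q1, q2, q3, q4, q5} → {q0, q1, q2, q3, q4, q5}.
Read 'c': {q0, q1, q2, q3, q4, q5} → {q0, q1, q2, q3, q4, q5}.
Read 'b': {q0, q1, q2, q3, q4, q5} → {q0, q1, q2, q3, q4, q5, q6}.
Read 'a': {q0, q1, q2, q3, q4, q5, q6} → {q0, q1, q2, q3, q4, q5}.
Read 'b': {q0, q1, q2, q3, q4, q5} → {q0, q1, q2, q3, q4, q5, q6}.
Read 'c': {q0, q1, q2, q3, q4, q5, q6} → {q0, q1, q2, q3, q4, q5}.
Read 'c': {q0, q1, q2, q3, q4, q5} → {q0, q1, q2, q3, q4, q5}.
That set has 6 states.

6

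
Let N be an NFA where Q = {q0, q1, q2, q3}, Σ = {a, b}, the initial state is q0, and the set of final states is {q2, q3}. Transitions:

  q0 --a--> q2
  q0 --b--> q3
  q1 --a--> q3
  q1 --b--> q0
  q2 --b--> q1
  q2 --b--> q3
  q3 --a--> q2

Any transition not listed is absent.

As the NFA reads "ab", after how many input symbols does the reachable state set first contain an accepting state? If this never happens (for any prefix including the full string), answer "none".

Start in {q0}.
Read 'a': q0→{q2}; now {q2}.
None of the earlier sets intersect F, but {q2} does.

1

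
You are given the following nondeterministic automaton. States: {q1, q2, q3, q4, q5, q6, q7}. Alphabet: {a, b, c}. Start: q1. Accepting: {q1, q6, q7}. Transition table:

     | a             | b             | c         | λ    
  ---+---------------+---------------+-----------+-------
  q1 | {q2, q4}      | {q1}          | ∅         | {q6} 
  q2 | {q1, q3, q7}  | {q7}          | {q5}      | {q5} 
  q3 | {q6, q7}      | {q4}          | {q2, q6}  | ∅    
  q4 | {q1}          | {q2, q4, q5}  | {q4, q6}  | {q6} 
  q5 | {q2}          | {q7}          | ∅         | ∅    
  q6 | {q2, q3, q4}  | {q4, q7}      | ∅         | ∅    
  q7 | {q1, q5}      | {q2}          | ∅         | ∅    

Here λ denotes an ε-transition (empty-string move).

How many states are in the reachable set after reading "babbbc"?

3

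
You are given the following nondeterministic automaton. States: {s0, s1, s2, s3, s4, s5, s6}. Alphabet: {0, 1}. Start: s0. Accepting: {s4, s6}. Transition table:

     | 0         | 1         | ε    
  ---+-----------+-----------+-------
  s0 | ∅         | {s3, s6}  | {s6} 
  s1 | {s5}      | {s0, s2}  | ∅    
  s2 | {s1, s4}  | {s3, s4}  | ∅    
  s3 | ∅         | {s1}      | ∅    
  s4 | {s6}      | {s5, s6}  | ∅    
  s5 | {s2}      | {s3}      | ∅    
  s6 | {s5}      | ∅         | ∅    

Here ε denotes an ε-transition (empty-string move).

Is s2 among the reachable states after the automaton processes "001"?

Start: ε-closure({s0}) = {s0, s6}.
Read '0': s0→∅, s6→{s5}; now {s5}.
Read '0': s5→{s2}; now {s2}.
Read '1': s2→{s3, s4}; now {s3, s4}.
State s2 is not in {s3, s4}.

No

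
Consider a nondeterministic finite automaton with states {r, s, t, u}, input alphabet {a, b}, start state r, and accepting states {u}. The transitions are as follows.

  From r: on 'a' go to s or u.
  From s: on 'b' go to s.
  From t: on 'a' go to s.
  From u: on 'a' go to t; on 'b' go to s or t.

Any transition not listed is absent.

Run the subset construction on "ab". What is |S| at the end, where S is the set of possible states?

Start in {r}.
Read 'a': {r} → {s, u}.
Read 'b': {s, u} → {s, t}.
That set has 2 states.

2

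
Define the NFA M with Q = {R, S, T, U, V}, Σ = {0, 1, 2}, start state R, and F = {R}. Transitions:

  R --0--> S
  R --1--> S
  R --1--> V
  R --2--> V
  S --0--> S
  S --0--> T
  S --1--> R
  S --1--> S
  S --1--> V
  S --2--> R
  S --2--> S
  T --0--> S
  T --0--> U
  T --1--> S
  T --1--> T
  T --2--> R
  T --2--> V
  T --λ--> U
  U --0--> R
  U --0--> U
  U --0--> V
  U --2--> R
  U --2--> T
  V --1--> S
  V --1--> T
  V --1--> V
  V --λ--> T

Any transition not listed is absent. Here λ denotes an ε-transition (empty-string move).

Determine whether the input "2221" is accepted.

Start in {R}.
Read '2': R→{V}; union {V}; ε-closure = {T, U, V}.
Read '2': T→{R, V}, U→{R, T}, V→∅; union {R, T, V}; ε-closure = {R, T, U, V}.
Read '2': R→{V}, T→{R, V}, U→{R, T}, V→∅; union {R, T, V}; ε-closure = {R, T, U, V}.
Read '1': R→{S, V}, T→{S, T}, U→∅, V→{S, T, V}; union {S, T, V}; ε-closure = {S, T, U, V}.
The final set {S, T, U, V} contains no accepting state.

No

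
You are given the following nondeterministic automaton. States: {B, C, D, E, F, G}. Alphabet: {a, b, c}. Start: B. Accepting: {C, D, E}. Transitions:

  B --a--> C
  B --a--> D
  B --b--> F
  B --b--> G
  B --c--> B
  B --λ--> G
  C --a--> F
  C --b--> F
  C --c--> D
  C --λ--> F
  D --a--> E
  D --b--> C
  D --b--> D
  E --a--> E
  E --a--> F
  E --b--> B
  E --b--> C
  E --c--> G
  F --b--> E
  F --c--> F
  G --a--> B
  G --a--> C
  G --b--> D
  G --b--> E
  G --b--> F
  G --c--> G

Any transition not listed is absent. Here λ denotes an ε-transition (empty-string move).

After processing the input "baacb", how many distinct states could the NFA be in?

5

Start: ε-closure({B}) = {B, G}.
Read 'b': {B, G} → {D, E, F, G}.
Read 'a': {D, E, F, G} → {B, C, E, F, G}.
Read 'a': {B, C, E, F, G} → {B, C, D, E, F, G}.
Read 'c': {B, C, D, E, F, G} → {B, D, F, G}.
Read 'b': {B, D, F, G} → {C, D, E, F, G}.
That set has 5 states.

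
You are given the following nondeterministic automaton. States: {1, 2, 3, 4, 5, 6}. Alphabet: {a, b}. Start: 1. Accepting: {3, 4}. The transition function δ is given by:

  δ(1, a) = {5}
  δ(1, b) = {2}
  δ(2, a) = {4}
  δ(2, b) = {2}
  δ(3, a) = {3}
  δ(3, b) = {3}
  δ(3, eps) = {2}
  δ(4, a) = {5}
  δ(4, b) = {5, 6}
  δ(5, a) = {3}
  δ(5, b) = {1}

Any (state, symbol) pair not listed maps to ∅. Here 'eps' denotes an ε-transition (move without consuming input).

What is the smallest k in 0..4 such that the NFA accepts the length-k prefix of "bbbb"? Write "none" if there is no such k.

none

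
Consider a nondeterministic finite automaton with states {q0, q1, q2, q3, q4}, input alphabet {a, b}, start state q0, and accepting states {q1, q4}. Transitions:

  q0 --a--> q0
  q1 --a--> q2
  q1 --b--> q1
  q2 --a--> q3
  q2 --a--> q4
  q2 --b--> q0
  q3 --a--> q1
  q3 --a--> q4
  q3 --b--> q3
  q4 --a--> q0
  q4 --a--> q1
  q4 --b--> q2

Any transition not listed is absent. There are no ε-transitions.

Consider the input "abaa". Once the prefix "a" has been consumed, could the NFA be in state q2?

No

Start in {q0}.
Read 'a': {q0} → {q0}.
State q2 is not in {q0}.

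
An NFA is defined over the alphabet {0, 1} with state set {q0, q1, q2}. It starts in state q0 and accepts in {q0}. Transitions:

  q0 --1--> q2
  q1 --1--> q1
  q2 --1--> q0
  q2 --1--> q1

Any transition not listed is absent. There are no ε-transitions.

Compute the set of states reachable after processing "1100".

∅

Start in {q0}.
Read '1': {q0} → {q2}.
Read '1': {q2} → {q0, q1}.
Read '0': {q0, q1} → ∅.
The set is empty and remains empty for the remaining 1 symbol.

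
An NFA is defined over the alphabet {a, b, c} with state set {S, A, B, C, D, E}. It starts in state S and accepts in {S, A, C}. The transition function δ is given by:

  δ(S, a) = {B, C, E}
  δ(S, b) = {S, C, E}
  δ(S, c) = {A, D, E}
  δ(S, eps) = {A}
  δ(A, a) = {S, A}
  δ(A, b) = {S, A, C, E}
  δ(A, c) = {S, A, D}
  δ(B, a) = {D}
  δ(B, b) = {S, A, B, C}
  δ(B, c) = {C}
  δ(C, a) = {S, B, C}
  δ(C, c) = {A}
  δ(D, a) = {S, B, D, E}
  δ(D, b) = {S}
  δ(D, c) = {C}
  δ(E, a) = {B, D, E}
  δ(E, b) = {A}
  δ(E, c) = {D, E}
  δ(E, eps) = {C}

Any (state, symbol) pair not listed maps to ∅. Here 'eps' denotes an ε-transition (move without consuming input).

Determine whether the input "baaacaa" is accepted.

Start: ε-closure({S}) = {S, A}.
Read 'b': S→{S, C, E}, A→{S, A, C, E}; now {S, A, C, E}.
Read 'a': S→{B, C, E}, A→{S, A}, C→{S, B, C}, E→{B, D, E}; now {S, A, B, C, D, E}.
Read 'a': S→{B, C, E}, A→{S, A}, B→{D}, C→{S, B, C}, D→{S, B, D, E}, E→{B, D, E}; now {S, A, B, C, D, E}.
Read 'a': S→{B, C, E}, A→{S, A}, B→{D}, C→{S, B, C}, D→{S, B, D, E}, E→{B, D, E}; now {S, A, B, C, D, E}.
Read 'c': S→{A, D, E}, A→{S, A, D}, B→{C}, C→{A}, D→{C}, E→{D, E}; now {S, A, C, D, E}.
Read 'a': S→{B, C, E}, A→{S, A}, C→{S, B, C}, D→{S, B, D, E}, E→{B, D, E}; now {S, A, B, C, D, E}.
Read 'a': S→{B, C, E}, A→{S, A}, B→{D}, C→{S, B, C}, D→{S, B, D, E}, E→{B, D, E}; now {S, A, B, C, D, E}.
The final set {S, A, B, C, D, E} contains the accepting states S, A, C.

Yes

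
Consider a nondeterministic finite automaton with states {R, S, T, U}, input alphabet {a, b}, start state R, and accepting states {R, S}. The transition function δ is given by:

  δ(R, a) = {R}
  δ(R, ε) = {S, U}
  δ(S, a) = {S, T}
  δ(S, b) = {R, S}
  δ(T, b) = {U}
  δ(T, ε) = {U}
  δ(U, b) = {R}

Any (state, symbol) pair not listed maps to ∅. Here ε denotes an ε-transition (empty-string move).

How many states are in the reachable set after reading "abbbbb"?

Start: ε-closure({R}) = {R, S, U}.
Read 'a': {R, S, U} → {R, S, T, U}.
Read 'b': {R, S, T, U} → {R, S, U}.
Read 'b': {R, S, U} → {R, S, U}.
Read 'b': {R, S, U} → {R, S, U}.
Read 'b': {R, S, U} → {R, S, U}.
Read 'b': {R, S, U} → {R, S, U}.
That set has 3 states.

3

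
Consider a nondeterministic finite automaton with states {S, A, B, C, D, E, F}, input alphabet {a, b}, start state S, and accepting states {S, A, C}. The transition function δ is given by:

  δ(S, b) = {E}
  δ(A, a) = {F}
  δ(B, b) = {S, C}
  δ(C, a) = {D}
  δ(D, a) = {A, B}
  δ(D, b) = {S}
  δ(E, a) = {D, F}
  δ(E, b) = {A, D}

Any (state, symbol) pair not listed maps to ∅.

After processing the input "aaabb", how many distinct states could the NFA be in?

Start in {S}.
Read 'a': S→∅; now ∅.
The set is empty and remains empty for the remaining 4 symbols.
That set has 0 states.

0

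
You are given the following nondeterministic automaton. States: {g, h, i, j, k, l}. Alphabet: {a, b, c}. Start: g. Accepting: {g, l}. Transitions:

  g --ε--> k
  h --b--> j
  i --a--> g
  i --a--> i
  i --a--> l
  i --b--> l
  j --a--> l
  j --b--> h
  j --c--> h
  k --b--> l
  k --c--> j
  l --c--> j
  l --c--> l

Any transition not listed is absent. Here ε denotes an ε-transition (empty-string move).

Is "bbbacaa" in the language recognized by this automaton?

Start: ε-closure({g}) = {g, k}.
Read 'b': {g, k} → {l}.
Read 'b': {l} → ∅.
The set is empty and remains empty for the remaining 5 symbols.
The final set ∅ contains no accepting state.

No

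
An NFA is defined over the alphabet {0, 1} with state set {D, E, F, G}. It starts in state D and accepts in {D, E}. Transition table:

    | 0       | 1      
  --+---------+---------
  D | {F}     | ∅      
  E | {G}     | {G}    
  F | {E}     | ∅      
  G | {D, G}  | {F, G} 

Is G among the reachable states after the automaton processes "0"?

No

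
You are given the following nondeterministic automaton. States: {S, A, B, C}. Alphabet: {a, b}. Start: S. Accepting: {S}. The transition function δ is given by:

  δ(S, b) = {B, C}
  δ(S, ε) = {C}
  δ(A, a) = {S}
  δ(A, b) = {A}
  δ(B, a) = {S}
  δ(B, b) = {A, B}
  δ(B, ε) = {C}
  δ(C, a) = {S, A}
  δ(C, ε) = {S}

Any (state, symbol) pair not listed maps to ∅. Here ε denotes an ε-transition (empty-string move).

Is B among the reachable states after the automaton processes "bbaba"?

No

Start: ε-closure({S}) = {S, C}.
Read 'b': S→{B, C}, C→∅; union {B, C}; ε-closure = {S, B, C}.
Read 'b': S→{B, C}, B→{A, B}, C→∅; union {A, B, C}; ε-closure = {S, A, B, C}.
Read 'a': S→∅, A→{S}, B→{S}, C→{S, A}; union {S, A}; ε-closure = {S, A, C}.
Read 'b': S→{B, C}, A→{A}, C→∅; union {A, B, C}; ε-closure = {S, A, B, C}.
Read 'a': S→∅, A→{S}, B→{S}, C→{S, A}; union {S, A}; ε-closure = {S, A, C}.
State B is not in {S, A, C}.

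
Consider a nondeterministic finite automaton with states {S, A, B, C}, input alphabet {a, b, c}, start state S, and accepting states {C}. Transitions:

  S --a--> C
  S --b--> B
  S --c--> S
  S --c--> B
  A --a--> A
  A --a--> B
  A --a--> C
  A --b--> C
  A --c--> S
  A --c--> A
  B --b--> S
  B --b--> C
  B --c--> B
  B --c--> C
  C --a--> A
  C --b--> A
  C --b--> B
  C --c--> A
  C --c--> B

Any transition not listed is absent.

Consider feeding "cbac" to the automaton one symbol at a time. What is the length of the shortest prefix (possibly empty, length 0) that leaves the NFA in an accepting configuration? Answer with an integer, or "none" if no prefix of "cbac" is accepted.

2

Start in {S}.
Read 'c': {S} → {S, B}.
Read 'b': {S, B} → {S, B, C}.
None of the earlier sets intersect F, but {S, B, C} does.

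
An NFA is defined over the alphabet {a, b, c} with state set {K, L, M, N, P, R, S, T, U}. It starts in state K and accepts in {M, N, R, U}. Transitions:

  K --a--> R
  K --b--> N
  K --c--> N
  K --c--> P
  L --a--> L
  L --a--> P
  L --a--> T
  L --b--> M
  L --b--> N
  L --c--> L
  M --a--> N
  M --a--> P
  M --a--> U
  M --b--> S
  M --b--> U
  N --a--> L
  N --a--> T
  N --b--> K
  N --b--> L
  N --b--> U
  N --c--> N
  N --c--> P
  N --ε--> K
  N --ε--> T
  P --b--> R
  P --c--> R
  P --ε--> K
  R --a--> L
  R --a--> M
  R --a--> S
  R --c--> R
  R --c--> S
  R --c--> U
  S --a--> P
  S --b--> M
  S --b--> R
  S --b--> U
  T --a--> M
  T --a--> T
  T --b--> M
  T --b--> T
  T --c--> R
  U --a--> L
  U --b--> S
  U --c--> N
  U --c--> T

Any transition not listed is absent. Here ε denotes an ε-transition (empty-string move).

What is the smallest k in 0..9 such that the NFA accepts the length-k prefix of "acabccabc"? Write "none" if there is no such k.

Start in {K}.
Read 'a': K→{R}; now {R}.
None of the earlier sets intersect F, but {R} does.

1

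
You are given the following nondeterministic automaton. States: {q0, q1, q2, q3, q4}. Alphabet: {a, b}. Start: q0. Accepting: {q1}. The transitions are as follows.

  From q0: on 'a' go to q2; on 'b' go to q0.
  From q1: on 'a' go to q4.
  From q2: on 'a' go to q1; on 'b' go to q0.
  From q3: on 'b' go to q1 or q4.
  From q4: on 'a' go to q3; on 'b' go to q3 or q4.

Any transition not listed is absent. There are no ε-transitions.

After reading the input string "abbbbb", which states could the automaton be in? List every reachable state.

{q0}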